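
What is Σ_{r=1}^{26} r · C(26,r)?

Differentiating (1+x)^26 and setting x=1: Σ r·C(26,r) = 26·2^25 = 872415232.

872415232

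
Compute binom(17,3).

680

C(17,3) = (17·16·15) / 3! = 4080 / 6 = 680.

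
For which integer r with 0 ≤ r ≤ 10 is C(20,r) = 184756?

10

C(20,r) increases on 0 ≤ r ≤ 10. C(20,9) = 167960 and C(20,10) = 184756, so r = 10.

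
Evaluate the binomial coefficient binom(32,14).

C(32,14) = (32·31·30·29·28·27·26·25·24·23·22·21·20·19) / 14! = 41098950018846720000 / 87178291200 = 471435600.

471435600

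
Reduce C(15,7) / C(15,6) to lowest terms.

9/7

C(n,k+1)/C(n,k) = (n−k)/(k+1) = (15−6)/(6+1) = 9/7.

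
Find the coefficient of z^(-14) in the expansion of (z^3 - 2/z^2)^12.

67584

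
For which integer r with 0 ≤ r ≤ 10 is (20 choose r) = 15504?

5

C(20,r) increases on 0 ≤ r ≤ 10. C(20,4) = 4845 and C(20,5) = 15504, so r = 5.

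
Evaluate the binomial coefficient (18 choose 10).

C(18,10) = C(18,8) by symmetry.
C(18,8) = (18·17·16·15·14·13·12·11) / 8! = 1764322560 / 40320 = 43758.

43758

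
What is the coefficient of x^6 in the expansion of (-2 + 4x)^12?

The general term is C(12,j)·(-2)^j·(4x)^(12-j); the x^6 term has j = 6.
C(12,6) = 924.
Coefficient = C(12,6) · (-2)^6 · 4^6 = 924 · 64 · 4096 = 242221056.

242221056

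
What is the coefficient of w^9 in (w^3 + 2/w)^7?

General term: C(7,j)·(w^3)^j·(2/w)^(7-j), with w-exponent 3j − 1(7−j) = 4j − 7.
Set 4j − 7 = 9: j = 4.
C(7,4) = 35; 1^4 = 1; 2^3 = 8.
Coefficient = 35 · 1 · 8 = 280.

280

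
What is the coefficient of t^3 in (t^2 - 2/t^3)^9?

-672

General term: C(9,j)·(t^2)^j·(-2/t^3)^(9-j), with t-exponent 2j − 3(9−j) = 5j − 27.
Set 5j − 27 = 3: j = 6.
C(9,6) = 84; 1^6 = 1; (-2)^3 = -8.
Coefficient = 84 · 1 · (-8) = -672.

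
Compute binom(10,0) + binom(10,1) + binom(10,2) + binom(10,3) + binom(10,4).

1 + 10 + 45 + 120 + 210 = 386.

386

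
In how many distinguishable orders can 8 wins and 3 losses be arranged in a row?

165

Choose positions for the wins: C(11,8) = 165.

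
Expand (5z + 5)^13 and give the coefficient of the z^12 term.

15869140625

The general term is C(13,j)·(5z)^j·(5)^(13-j); the z^12 term has j = 12.
C(13,12) = 13.
Coefficient = C(13,12) · 5^12 · 5^1 = 13 · 244140625 · 5 = 15869140625.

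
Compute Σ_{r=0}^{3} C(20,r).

1351

1 + 20 + 190 + 1140 = 1351.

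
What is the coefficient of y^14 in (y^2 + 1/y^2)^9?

General term: C(9,j)·(y^2)^j·(1/y^2)^(9-j), with y-exponent 2j − 2(9−j) = 4j − 18.
Set 4j − 18 = 14: j = 8.
C(9,8) = 9; 1^8 = 1; 1^1 = 1.
Coefficient = 9 · 1 · 1 = 9.

9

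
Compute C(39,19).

68923264410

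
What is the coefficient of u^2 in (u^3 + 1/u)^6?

General term: C(6,j)·(u^3)^j·(1/u)^(6-j), with u-exponent 3j − 1(6−j) = 4j − 6.
Set 4j − 6 = 2: j = 2.
C(6,2) = 15; 1^2 = 1; 1^4 = 1.
Coefficient = 15 · 1 · 1 = 15.

15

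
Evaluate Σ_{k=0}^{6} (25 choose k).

1 + 25 + 300 + 2300 + 12650 + 53130 + 177100 = 245506.

245506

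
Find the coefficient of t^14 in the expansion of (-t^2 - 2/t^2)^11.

-220

General term: C(11,j)·(-t^2)^j·(-2/t^2)^(11-j), with t-exponent 2j − 2(11−j) = 4j − 22.
Set 4j − 22 = 14: j = 9.
C(11,9) = 55; (-1)^9 = -1; (-2)^2 = 4.
Coefficient = 55 · (-1) · 4 = -220.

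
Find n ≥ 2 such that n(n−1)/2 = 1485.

n(n−1)/2 = 1485 ⇒ n(n−1) = 2970. Since 55·54 = 2970, n = 55.

55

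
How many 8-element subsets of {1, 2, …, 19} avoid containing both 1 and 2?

63206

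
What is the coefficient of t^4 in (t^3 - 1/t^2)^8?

General term: C(8,j)·(t^3)^j·(-1/t^2)^(8-j), with t-exponent 3j − 2(8−j) = 5j − 16.
Set 5j − 16 = 4: j = 4.
C(8,4) = 70; 1^4 = 1; (-1)^4 = 1.
Coefficient = 70 · 1 · 1 = 70.

70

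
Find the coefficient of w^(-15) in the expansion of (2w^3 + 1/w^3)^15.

General term: C(15,j)·(2w^3)^j·(1/w^3)^(15-j), with w-exponent 3j − 3(15−j) = 6j − 45.
Set 6j − 45 = -15: j = 5.
C(15,5) = 3003; 2^5 = 32; 1^10 = 1.
Coefficient = 3003 · 32 · 1 = 96096.

96096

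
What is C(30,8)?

C(30,8) = (30·29·28·27·26·25·24·23) / 8! = 235989936000 / 40320 = 5852925.

5852925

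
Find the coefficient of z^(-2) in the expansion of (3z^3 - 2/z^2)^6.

General term: C(6,j)·(3z^3)^j·(-2/z^2)^(6-j), with z-exponent 3j − 2(6−j) = 5j − 12.
Set 5j − 12 = -2: j = 2.
C(6,2) = 15; 3^2 = 9; (-2)^4 = 16.
Coefficient = 15 · 9 · 16 = 2160.

2160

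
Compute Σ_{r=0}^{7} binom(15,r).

1 + 15 + 105 + 455 + 1365 + 3003 + 5005 + 6435 = 16384.

16384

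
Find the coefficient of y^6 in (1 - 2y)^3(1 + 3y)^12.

-47520

Coefficient of y^6 = Σ_{j} C(3,j)·(-2)^j·C(12,6-j)·3^(6-j) for j from 0 to 3.
= 673596 + (-1154736) + 481140 + (-47520) = -47520.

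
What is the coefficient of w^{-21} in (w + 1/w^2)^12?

General term: C(12,j)·(w)^j·(1/w^2)^(12-j), with w-exponent 1j − 2(12−j) = 3j − 24.
Set 3j − 24 = -21: j = 1.
C(12,1) = 12; 1^1 = 1; 1^11 = 1.
Coefficient = 12 · 1 · 1 = 12.

12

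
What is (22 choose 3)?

1540

C(22,3) = (22·21·20) / 3! = 9240 / 6 = 1540.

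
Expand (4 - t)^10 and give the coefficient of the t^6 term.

The general term is C(10,j)·(4)^j·(-t)^(10-j); the t^6 term has j = 4.
C(10,4) = 210.
Coefficient = C(10,4) · 4^4 = 210 · 256 = 53760.

53760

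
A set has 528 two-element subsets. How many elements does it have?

33

n(n−1)/2 = 528 ⇒ n(n−1) = 1056. Since 33·32 = 1056, n = 33.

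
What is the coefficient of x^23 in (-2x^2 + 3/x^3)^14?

General term: C(14,j)·(-2x^2)^j·(3/x^3)^(14-j), with x-exponent 2j − 3(14−j) = 5j − 42.
Set 5j − 42 = 23: j = 13.
C(14,13) = 14; (-2)^13 = -8192; 3^1 = 3.
Coefficient = 14 · (-8192) · 3 = -344064.

-344064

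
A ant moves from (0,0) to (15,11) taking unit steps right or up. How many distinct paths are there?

Each path is a sequence of 26 steps with 15 rights: C(26,15) = 7726160.

7726160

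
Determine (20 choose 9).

167960

C(20,9) = (20·19·18·17·16·15·14·13·12) / 9! = 60949324800 / 362880 = 167960.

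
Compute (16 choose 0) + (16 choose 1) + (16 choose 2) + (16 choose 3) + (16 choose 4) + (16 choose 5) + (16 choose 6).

14893

1 + 16 + 120 + 560 + 1820 + 4368 + 8008 = 14893.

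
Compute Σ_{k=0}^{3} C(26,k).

2952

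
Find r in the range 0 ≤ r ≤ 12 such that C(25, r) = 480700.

7

C(25,r) increases on 0 ≤ r ≤ 12. C(25,6) = 177100 and C(25,7) = 480700, so r = 7.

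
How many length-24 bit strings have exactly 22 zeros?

Choose the 22 positions: C(24,22) = 276.

276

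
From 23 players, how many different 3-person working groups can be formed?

1771

This is C(23,3) = 1771.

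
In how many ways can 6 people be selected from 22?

74613

This is C(22,6) = 74613.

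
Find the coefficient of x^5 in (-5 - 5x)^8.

21875000

The general term is C(8,j)·(-5)^j·(-5x)^(8-j); the x^5 term has j = 3.
C(8,3) = 56.
Coefficient = C(8,3) · (-5)^3 · (-5)^5 = 56 · (-125) · (-3125) = 21875000.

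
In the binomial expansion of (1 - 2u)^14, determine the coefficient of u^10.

The general term is C(14,j)·(1)^j·(-2u)^(14-j); the u^10 term has j = 4.
C(14,4) = 1001.
Coefficient = C(14,4) · (-2)^10 = 1001 · 1024 = 1025024.

1025024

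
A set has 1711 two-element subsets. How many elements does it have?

59

n(n−1)/2 = 1711 ⇒ n(n−1) = 3422. Since 59·58 = 3422, n = 59.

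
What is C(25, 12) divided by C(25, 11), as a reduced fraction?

7/6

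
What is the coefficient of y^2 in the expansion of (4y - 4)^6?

61440

The general term is C(6,j)·(4y)^j·(-4)^(6-j); the y^2 term has j = 2.
C(6,2) = 15.
Coefficient = C(6,2) · 4^2 · (-4)^4 = 15 · 16 · 256 = 61440.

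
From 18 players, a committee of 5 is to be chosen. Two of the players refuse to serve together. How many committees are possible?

8008

All 5-subsets: C(18,5) = 8568. Those containing both fixed elements: C(16,3) = 560.
8568 − 560 = 8008.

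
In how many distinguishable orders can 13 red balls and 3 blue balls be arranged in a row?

Choose positions for the red balls: C(16,13) = 560.

560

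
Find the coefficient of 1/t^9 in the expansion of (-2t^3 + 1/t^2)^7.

-14

General term: C(7,j)·(-2t^3)^j·(1/t^2)^(7-j), with t-exponent 3j − 2(7−j) = 5j − 14.
Set 5j − 14 = -9: j = 1.
C(7,1) = 7; (-2)^1 = -2; 1^6 = 1.
Coefficient = 7 · (-2) · 1 = -14.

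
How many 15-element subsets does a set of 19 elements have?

3876

C(19,15) = C(19,4) by symmetry.
C(19,4) = (19·18·17·16) / 4! = 93024 / 24 = 3876.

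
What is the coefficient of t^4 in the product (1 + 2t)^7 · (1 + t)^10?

9030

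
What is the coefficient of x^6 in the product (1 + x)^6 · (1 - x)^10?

64

Coefficient of x^6 = Σ_{j} C(6,j)·1^j·C(10,6-j)·(-1)^(6-j) for j from 0 to 6.
= 210 + (-1512) + 3150 + (-2400) + 675 + (-60) + 1 = 64.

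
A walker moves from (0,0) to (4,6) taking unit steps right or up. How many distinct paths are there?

Each path is a sequence of 10 steps with 4 rights: C(10,4) = 210.

210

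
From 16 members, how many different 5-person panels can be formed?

4368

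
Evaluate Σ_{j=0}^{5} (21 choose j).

1 + 21 + 210 + 1330 + 5985 + 20349 = 27896.

27896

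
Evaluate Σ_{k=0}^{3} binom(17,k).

834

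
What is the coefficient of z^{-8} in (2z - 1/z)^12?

General term: C(12,j)·(2z)^j·(-1/z)^(12-j), with z-exponent 1j − 1(12−j) = 2j − 12.
Set 2j − 12 = -8: j = 2.
C(12,2) = 66; 2^2 = 4; (-1)^10 = 1.
Coefficient = 66 · 4 · 1 = 264.

264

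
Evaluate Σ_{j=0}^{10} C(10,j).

1024

Setting x = 1 in (1+x)^10 gives Σ C(10,j) = 2^10 = 1024.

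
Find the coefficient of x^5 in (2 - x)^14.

-1025024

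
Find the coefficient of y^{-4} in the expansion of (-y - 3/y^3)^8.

General term: C(8,j)·(-y)^j·(-3/y^3)^(8-j), with y-exponent 1j − 3(8−j) = 4j − 24.
Set 4j − 24 = -4: j = 5.
C(8,5) = 56; (-1)^5 = -1; (-3)^3 = -27.
Coefficient = 56 · (-1) · (-27) = 1512.

1512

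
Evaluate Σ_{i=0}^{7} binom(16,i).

1 + 16 + 120 + 560 + 1820 + 4368 + 8008 + 11440 = 26333.

26333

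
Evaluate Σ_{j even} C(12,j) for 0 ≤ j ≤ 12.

2048

Half of (1+1)^12 + (1−1)^12 gives the even-index sum: 2^11 = 2048.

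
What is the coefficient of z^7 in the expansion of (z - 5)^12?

The general term is C(12,j)·(z)^j·(-5)^(12-j); the z^7 term has j = 7.
C(12,7) = 792.
Coefficient = C(12,7) · (-5)^5 = 792 · (-3125) = -2475000.

-2475000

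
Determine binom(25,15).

C(25,15) = C(25,10) by symmetry.
C(25,10) = (25·24·23·22·21·20·19·18·17·16) / 10! = 11861676288000 / 3628800 = 3268760.

3268760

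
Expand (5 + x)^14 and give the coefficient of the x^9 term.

The general term is C(14,j)·(5)^j·(x)^(14-j); the x^9 term has j = 5.
C(14,5) = 2002.
Coefficient = C(14,5) · 5^5 = 2002 · 3125 = 6256250.

6256250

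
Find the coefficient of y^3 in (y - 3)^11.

1082565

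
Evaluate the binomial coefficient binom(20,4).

C(20,4) = (20·19·18·17) / 4! = 116280 / 24 = 4845.

4845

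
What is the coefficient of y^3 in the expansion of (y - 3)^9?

The general term is C(9,j)·(y)^j·(-3)^(9-j); the y^3 term has j = 3.
C(9,3) = 84.
Coefficient = C(9,3) · (-3)^6 = 84 · 729 = 61236.

61236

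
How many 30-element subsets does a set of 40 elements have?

C(40,30) = C(40,10) by symmetry.
C(40,10) = (40·39·38·37·36·35·34·33·32·31) / 10! = 3075990524006400 / 3628800 = 847660528.

847660528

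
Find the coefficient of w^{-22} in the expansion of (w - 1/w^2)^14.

General term: C(14,j)·(w)^j·(-1/w^2)^(14-j), with w-exponent 1j − 2(14−j) = 3j − 28.
Set 3j − 28 = -22: j = 2.
C(14,2) = 91; 1^2 = 1; (-1)^12 = 1.
Coefficient = 91 · 1 · 1 = 91.

91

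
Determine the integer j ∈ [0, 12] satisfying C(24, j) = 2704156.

C(24,j) increases on 0 ≤ j ≤ 12. C(24,11) = 2496144 and C(24,12) = 2704156, so j = 12.

12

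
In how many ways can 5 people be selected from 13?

This is C(13,5) = 1287.

1287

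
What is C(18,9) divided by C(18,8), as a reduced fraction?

10/9

C(n,k+1)/C(n,k) = (n−k)/(k+1) = (18−8)/(8+1) = 10/9.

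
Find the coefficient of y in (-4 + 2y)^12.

-100663296

The general term is C(12,j)·(-4)^j·(2y)^(12-j); the y^1 term has j = 11.
C(12,11) = 12.
Coefficient = C(12,11) · (-4)^11 · 2^1 = 12 · (-4194304) · 2 = -100663296.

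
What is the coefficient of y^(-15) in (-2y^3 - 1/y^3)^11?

General term: C(11,j)·(-2y^3)^j·(-1/y^3)^(11-j), with y-exponent 3j − 3(11−j) = 6j − 33.
Set 6j − 33 = -15: j = 3.
C(11,3) = 165; (-2)^3 = -8; (-1)^8 = 1.
Coefficient = 165 · (-8) · 1 = -1320.

-1320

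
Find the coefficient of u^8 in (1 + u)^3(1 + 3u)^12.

Coefficient of u^8 = Σ_{j} C(3,j)·1^j·C(12,8-j)·3^(8-j) for j from 0 to 3.
= 3247695 + 5196312 + 2020788 + 192456 = 10657251.

10657251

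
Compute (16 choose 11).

C(16,11) = C(16,5) by symmetry.
C(16,5) = (16·15·14·13·12) / 5! = 524160 / 120 = 4368.

4368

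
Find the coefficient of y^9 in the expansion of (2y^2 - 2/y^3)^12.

General term: C(12,j)·(2y^2)^j·(-2/y^3)^(12-j), with y-exponent 2j − 3(12−j) = 5j − 36.
Set 5j − 36 = 9: j = 9.
C(12,9) = 220; 2^9 = 512; (-2)^3 = -8.
Coefficient = 220 · 512 · (-8) = -901120.

-901120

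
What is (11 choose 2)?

55

C(11,2) = (11·10) / 2! = 110 / 2 = 55.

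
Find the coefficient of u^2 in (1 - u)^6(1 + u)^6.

-6

Coefficient of u^2 = Σ_{j} C(6,j)·(-1)^j·C(6,2-j)·1^(2-j) for j from 0 to 2.
= 15 + (-36) + 15 = -6.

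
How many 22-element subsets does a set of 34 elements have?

C(34,22) = C(34,12) by symmetry.
C(34,12) = (34·33·32·31·30·29·28·27·26·25·24·23) / 12! = 262662462526464000 / 479001600 = 548354040.

548354040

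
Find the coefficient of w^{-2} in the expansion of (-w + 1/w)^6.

15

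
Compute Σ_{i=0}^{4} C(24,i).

1 + 24 + 276 + 2024 + 10626 = 12951.

12951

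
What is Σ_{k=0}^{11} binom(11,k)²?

Σ C(11,k)² is the coefficient of x^11 in (1+x)^11(1+x)^11 = (1+x)^22, i.e. C(22,11) = 705432.

705432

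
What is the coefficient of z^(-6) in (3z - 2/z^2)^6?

2160

General term: C(6,j)·(3z)^j·(-2/z^2)^(6-j), with z-exponent 1j − 2(6−j) = 3j − 12.
Set 3j − 12 = -6: j = 2.
C(6,2) = 15; 3^2 = 9; (-2)^4 = 16.
Coefficient = 15 · 9 · 16 = 2160.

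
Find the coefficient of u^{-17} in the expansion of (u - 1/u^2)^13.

286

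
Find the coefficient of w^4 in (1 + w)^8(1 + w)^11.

3876

Coefficient of w^4 = Σ_{j} C(8,j)·C(11,4-j) for j from 0 to 4.
= 330 + 1320 + 1540 + 616 + 70 = 3876.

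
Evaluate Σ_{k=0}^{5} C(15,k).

1 + 15 + 105 + 455 + 1365 + 3003 = 4944.

4944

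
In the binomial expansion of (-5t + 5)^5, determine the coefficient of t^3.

-31250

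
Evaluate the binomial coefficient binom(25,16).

2042975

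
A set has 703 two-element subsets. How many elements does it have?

n(n−1)/2 = 703 ⇒ n(n−1) = 1406. Since 38·37 = 1406, n = 38.

38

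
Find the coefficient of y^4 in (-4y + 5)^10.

840000000

The general term is C(10,j)·(-4y)^j·(5)^(10-j); the y^4 term has j = 4.
C(10,4) = 210.
Coefficient = C(10,4) · (-4)^4 · 5^6 = 210 · 256 · 15625 = 840000000.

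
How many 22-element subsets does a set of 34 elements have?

548354040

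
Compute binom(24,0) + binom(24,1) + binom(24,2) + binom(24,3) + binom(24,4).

12951

1 + 24 + 276 + 2024 + 10626 = 12951.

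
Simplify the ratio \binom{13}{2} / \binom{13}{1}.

6

C(n,k+1)/C(n,k) = (n−k)/(k+1) = (13−1)/(1+1) = 12/2 = 6.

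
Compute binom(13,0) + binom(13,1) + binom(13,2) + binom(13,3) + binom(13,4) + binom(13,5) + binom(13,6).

4096

1 + 13 + 78 + 286 + 715 + 1287 + 1716 = 4096.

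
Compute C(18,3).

816

C(18,3) = (18·17·16) / 3! = 4896 / 6 = 816.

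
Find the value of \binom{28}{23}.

98280

C(28,23) = C(28,5) by symmetry.
C(28,5) = (28·27·26·25·24) / 5! = 11793600 / 120 = 98280.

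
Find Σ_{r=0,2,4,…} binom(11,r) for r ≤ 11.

1024

Half of (1+1)^11 + (1−1)^11 gives the even-index sum: 2^10 = 1024.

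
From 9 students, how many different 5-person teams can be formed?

126

This is C(9,5) = 126.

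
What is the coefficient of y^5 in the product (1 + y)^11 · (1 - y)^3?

-88

Coefficient of y^5 = Σ_{j} C(11,j)·1^j·C(3,5-j)·(-1)^(5-j) for j from 2 to 5.
= (-55) + 495 + (-990) + 462 = -88.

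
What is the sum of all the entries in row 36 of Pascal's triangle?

Setting x = 1 in (1+x)^36 gives Σ C(36,i) = 2^36 = 68719476736.

68719476736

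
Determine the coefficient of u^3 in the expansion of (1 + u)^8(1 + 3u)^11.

9395

Coefficient of u^3 = Σ_{j} C(8,j)·1^j·C(11,3-j)·3^(3-j) for j from 0 to 3.
= 4455 + 3960 + 924 + 56 = 9395.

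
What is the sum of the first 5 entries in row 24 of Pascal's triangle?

1 + 24 + 276 + 2024 + 10626 = 12951.

12951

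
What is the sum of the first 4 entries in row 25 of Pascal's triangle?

1 + 25 + 300 + 2300 = 2626.

2626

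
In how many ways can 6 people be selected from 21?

This is C(21,6) = 54264.

54264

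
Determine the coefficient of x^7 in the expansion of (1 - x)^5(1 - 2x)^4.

-344

Coefficient of x^7 = Σ_{j} C(5,j)·(-1)^j·C(4,7-j)·(-2)^(7-j) for j from 3 to 5.
= (-160) + (-160) + (-24) = -344.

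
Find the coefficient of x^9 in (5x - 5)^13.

872802734375

The general term is C(13,j)·(5x)^j·(-5)^(13-j); the x^9 term has j = 9.
C(13,9) = 715.
Coefficient = C(13,9) · 5^9 · (-5)^4 = 715 · 1953125 · 625 = 872802734375.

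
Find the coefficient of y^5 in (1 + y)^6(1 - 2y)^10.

1002

Coefficient of y^5 = Σ_{j} C(6,j)·1^j·C(10,5-j)·(-2)^(5-j) for j from 0 to 5.
= (-8064) + 20160 + (-14400) + 3600 + (-300) + 6 = 1002.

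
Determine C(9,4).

126

C(9,4) = (9·8·7·6) / 4! = 3024 / 24 = 126.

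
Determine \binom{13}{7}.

1716

C(13,7) = C(13,6) by symmetry.
C(13,6) = (13·12·11·10·9·8) / 6! = 1235520 / 720 = 1716.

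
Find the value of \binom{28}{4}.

20475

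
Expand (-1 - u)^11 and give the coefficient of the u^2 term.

-55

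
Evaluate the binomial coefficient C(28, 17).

21474180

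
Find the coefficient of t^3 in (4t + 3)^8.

The general term is C(8,j)·(4t)^j·(3)^(8-j); the t^3 term has j = 3.
C(8,3) = 56.
Coefficient = C(8,3) · 4^3 · 3^5 = 56 · 64 · 243 = 870912.

870912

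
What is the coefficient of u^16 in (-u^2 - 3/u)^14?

General term: C(14,j)·(-u^2)^j·(-3/u)^(14-j), with u-exponent 2j − 1(14−j) = 3j − 14.
Set 3j − 14 = 16: j = 10.
C(14,10) = 1001; (-1)^10 = 1; (-3)^4 = 81.
Coefficient = 1001 · 1 · 81 = 81081.

81081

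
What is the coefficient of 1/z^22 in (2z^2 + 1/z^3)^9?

General term: C(9,j)·(2z^2)^j·(1/z^3)^(9-j), with z-exponent 2j − 3(9−j) = 5j − 27.
Set 5j − 27 = -22: j = 1.
C(9,1) = 9; 2^1 = 2; 1^8 = 1.
Coefficient = 9 · 2 · 1 = 18.

18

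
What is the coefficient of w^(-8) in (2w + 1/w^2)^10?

General term: C(10,j)·(2w)^j·(1/w^2)^(10-j), with w-exponent 1j − 2(10−j) = 3j − 20.
Set 3j − 20 = -8: j = 4.
C(10,4) = 210; 2^4 = 16; 1^6 = 1.
Coefficient = 210 · 16 · 1 = 3360.

3360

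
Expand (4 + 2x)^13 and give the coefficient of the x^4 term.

2998927360

The general term is C(13,j)·(4)^j·(2x)^(13-j); the x^4 term has j = 9.
C(13,9) = 715.
Coefficient = C(13,9) · 4^9 · 2^4 = 715 · 262144 · 16 = 2998927360.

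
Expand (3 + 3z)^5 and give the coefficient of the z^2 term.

2430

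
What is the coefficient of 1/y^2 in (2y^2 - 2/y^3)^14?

General term: C(14,j)·(2y^2)^j·(-2/y^3)^(14-j), with y-exponent 2j − 3(14−j) = 5j − 42.
Set 5j − 42 = -2: j = 8.
C(14,8) = 3003; 2^8 = 256; (-2)^6 = 64.
Coefficient = 3003 · 256 · 64 = 49201152.

49201152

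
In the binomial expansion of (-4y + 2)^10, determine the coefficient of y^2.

The general term is C(10,j)·(-4y)^j·(2)^(10-j); the y^2 term has j = 2.
C(10,2) = 45.
Coefficient = C(10,2) · (-4)^2 · 2^8 = 45 · 16 · 256 = 184320.

184320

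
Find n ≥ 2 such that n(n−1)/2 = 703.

n(n−1)/2 = 703 ⇒ n(n−1) = 1406. Since 38·37 = 1406, n = 38.

38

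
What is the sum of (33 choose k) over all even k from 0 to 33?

4294967296

Half of (1+1)^33 + (1−1)^33 gives the even-index sum: 2^32 = 4294967296.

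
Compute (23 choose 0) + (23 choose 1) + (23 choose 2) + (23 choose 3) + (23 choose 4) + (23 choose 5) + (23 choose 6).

145499

1 + 23 + 253 + 1771 + 8855 + 33649 + 100947 = 145499.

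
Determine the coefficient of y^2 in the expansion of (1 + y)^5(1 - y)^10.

Coefficient of y^2 = Σ_{j} C(5,j)·1^j·C(10,2-j)·(-1)^(2-j) for j from 0 to 2.
= 45 + (-50) + 10 = 5.

5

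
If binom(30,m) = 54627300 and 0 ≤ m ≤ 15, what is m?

C(30,m) increases on 0 ≤ m ≤ 15. C(30,10) = 30045015 and C(30,11) = 54627300, so m = 11.

11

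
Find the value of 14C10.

1001

C(14,10) = C(14,4) by symmetry.
C(14,4) = (14·13·12·11) / 4! = 24024 / 24 = 1001.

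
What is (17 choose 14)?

680

C(17,14) = C(17,3) by symmetry.
C(17,3) = (17·16·15) / 3! = 4080 / 6 = 680.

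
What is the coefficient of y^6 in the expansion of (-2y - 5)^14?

75075000000

The general term is C(14,j)·(-2y)^j·(-5)^(14-j); the y^6 term has j = 6.
C(14,6) = 3003.
Coefficient = C(14,6) · (-2)^6 · (-5)^8 = 3003 · 64 · 390625 = 75075000000.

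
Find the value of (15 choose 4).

C(15,4) = (15·14·13·12) / 4! = 32760 / 24 = 1365.

1365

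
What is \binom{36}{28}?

C(36,28) = C(36,8) by symmetry.
C(36,8) = (36·35·34·33·32·31·30·29) / 8! = 1220096908800 / 40320 = 30260340.

30260340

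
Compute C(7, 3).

35

C(7,3) = (7·6·5) / 3! = 210 / 6 = 35.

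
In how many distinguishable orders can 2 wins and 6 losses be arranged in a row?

Choose positions for the wins: C(8,2) = 28.

28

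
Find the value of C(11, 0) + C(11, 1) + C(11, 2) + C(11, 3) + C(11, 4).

1 + 11 + 55 + 165 + 330 = 562.

562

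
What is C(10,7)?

120

C(10,7) = C(10,3) by symmetry.
C(10,3) = (10·9·8) / 3! = 720 / 6 = 120.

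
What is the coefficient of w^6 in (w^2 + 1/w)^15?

6435

General term: C(15,j)·(w^2)^j·(1/w)^(15-j), with w-exponent 2j − 1(15−j) = 3j − 15.
Set 3j − 15 = 6: j = 7.
C(15,7) = 6435; 1^7 = 1; 1^8 = 1.
Coefficient = 6435 · 1 · 1 = 6435.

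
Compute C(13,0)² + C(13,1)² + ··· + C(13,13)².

10400600

By Vandermonde's identity, Σ C(13,k)² = C(26,13) = 10400600.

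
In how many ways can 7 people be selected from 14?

3432

This is C(14,7) = 3432.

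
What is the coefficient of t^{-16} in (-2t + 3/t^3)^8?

General term: C(8,j)·(-2t)^j·(3/t^3)^(8-j), with t-exponent 1j − 3(8−j) = 4j − 24.
Set 4j − 24 = -16: j = 2.
C(8,2) = 28; (-2)^2 = 4; 3^6 = 729.
Coefficient = 28 · 4 · 729 = 81648.

81648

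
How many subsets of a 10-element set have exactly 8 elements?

Choose the 8 positions: C(10,8) = 45.

45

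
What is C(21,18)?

C(21,18) = C(21,3) by symmetry.
C(21,3) = (21·20·19) / 3! = 7980 / 6 = 1330.

1330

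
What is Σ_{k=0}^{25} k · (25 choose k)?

419430400

Since k·C(25,k) = 25·C(24,k−1), the sum is 25·2^24 = 25·16777216 = 419430400.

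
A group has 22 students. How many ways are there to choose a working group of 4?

7315

This is C(22,4) = 7315.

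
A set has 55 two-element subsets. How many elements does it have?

n(n−1)/2 = 55 ⇒ n(n−1) = 110. Since 11·10 = 110, n = 11.

11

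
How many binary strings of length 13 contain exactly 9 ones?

715

Choose the 9 positions: C(13,9) = 715.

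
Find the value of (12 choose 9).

220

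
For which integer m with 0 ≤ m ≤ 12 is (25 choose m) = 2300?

C(25,m) increases on 0 ≤ m ≤ 12. C(25,2) = 300 and C(25,3) = 2300, so m = 3.

3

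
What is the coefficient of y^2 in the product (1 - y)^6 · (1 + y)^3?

Coefficient of y^2 = Σ_{j} C(6,j)·(-1)^j·C(3,2-j)·1^(2-j) for j from 0 to 2.
= 3 + (-18) + 15 = 0.

0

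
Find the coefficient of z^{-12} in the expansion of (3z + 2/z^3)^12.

43110144

General term: C(12,j)·(3z)^j·(2/z^3)^(12-j), with z-exponent 1j − 3(12−j) = 4j − 36.
Set 4j − 36 = -12: j = 6.
C(12,6) = 924; 3^6 = 729; 2^6 = 64.
Coefficient = 924 · 729 · 64 = 43110144.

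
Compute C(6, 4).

15

C(6,4) = C(6,2) by symmetry.
C(6,2) = (6·5) / 2! = 30 / 2 = 15.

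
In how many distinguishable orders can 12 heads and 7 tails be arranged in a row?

50388

Choose positions for the heads: C(19,12) = 50388.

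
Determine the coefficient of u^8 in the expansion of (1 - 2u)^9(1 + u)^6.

1008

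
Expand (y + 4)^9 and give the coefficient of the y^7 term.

576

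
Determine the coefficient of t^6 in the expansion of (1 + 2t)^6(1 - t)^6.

Coefficient of t^6 = Σ_{j} C(6,j)·2^j·C(6,6-j)·(-1)^(6-j) for j from 0 to 6.
= 1 + (-72) + 900 + (-3200) + 3600 + (-1152) + 64 = 141.

141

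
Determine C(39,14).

C(39,14) = (39·38·37·36·35·34·33·32·31·30·29·28·27·26) / 14! = 1315041316842168115200 / 87178291200 = 15084504396.

15084504396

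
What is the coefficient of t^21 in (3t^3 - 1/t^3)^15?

General term: C(15,j)·(3t^3)^j·(-1/t^3)^(15-j), with t-exponent 3j − 3(15−j) = 6j − 45.
Set 6j − 45 = 21: j = 11.
C(15,11) = 1365; 3^11 = 177147; (-1)^4 = 1.
Coefficient = 1365 · 177147 · 1 = 241805655.

241805655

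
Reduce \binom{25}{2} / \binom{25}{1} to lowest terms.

C(n,k+1)/C(n,k) = (n−k)/(k+1) = (25−1)/(1+1) = 24/2 = 12.

12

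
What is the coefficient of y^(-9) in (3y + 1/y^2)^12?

General term: C(12,j)·(3y)^j·(1/y^2)^(12-j), with y-exponent 1j − 2(12−j) = 3j − 24.
Set 3j − 24 = -9: j = 5.
C(12,5) = 792; 3^5 = 243; 1^7 = 1.
Coefficient = 792 · 243 · 1 = 192456.

192456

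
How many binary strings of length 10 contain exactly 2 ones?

45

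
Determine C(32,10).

64512240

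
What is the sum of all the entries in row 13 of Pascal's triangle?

The entries of row 13 sum to 2^13 = 8192.

8192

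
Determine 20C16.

4845

C(20,16) = C(20,4) by symmetry.
C(20,4) = (20·19·18·17) / 4! = 116280 / 24 = 4845.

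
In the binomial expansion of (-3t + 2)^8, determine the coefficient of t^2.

The general term is C(8,j)·(-3t)^j·(2)^(8-j); the t^2 term has j = 2.
C(8,2) = 28.
Coefficient = C(8,2) · (-3)^2 · 2^6 = 28 · 9 · 64 = 16128.

16128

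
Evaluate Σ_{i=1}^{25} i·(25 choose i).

Since i·C(25,i) = 25·C(24,i−1), the sum is 25·2^24 = 25·16777216 = 419430400.

419430400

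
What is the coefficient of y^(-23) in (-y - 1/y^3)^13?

-715

General term: C(13,j)·(-y)^j·(-1/y^3)^(13-j), with y-exponent 1j − 3(13−j) = 4j − 39.
Set 4j − 39 = -23: j = 4.
C(13,4) = 715; (-1)^4 = 1; (-1)^9 = -1.
Coefficient = 715 · 1 · (-1) = -715.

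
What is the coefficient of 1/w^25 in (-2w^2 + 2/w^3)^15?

44728320

General term: C(15,j)·(-2w^2)^j·(2/w^3)^(15-j), with w-exponent 2j − 3(15−j) = 5j − 45.
Set 5j − 45 = -25: j = 4.
C(15,4) = 1365; (-2)^4 = 16; 2^11 = 2048.
Coefficient = 1365 · 16 · 2048 = 44728320.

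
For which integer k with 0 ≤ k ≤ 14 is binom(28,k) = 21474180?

C(28,k) increases on 0 ≤ k ≤ 14. C(28,10) = 13123110 and C(28,11) = 21474180, so k = 11.

11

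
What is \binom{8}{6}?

C(8,6) = C(8,2) by symmetry.
C(8,2) = (8·7) / 2! = 56 / 2 = 28.

28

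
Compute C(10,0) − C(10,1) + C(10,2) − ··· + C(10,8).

The partial alternating sum Σ_{k=0}^{8} (−1)^k C(10,k) = (−1)^8 C(9,8) = 9.

9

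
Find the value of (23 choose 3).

C(23,3) = (23·22·21) / 3! = 10626 / 6 = 1771.

1771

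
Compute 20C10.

C(20,10) = (20·19·18·17·16·15·14·13·12·11) / 10! = 670442572800 / 3628800 = 184756.

184756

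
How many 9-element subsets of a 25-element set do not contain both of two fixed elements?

1797818

All 9-subsets: C(25,9) = 2042975. Those containing both fixed elements: C(23,7) = 245157.
2042975 − 245157 = 1797818.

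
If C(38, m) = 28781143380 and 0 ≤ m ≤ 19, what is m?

17

C(38,m) increases on 0 ≤ m ≤ 19. C(38,16) = 22239974430 and C(38,17) = 28781143380, so m = 17.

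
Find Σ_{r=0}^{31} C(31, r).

2147483648

Setting x = 1 in (1+x)^31 gives Σ C(31,r) = 2^31 = 2147483648.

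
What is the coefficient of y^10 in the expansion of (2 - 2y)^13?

2342912

The general term is C(13,j)·(2)^j·(-2y)^(13-j); the y^10 term has j = 3.
C(13,3) = 286.
Coefficient = C(13,3) · 2^3 · (-2)^10 = 286 · 8 · 1024 = 2342912.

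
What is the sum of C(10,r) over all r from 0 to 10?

The entries of row 10 sum to 2^10 = 1024.

1024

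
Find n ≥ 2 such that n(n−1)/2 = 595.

35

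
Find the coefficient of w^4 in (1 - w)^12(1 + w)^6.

-60

Coefficient of w^4 = Σ_{j} C(12,j)·(-1)^j·C(6,4-j)·1^(4-j) for j from 0 to 4.
= 15 + (-240) + 990 + (-1320) + 495 = -60.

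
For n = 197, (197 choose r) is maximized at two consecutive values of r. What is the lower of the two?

98

For odd n = 197, C(197,r) peaks at r = (n−1)/2 and (n+1)/2; the lower is 98.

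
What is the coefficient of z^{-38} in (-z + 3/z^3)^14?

-22320522

General term: C(14,j)·(-z)^j·(3/z^3)^(14-j), with z-exponent 1j − 3(14−j) = 4j − 42.
Set 4j − 42 = -38: j = 1.
C(14,1) = 14; (-1)^1 = -1; 3^13 = 1594323.
Coefficient = 14 · (-1) · 1594323 = -22320522.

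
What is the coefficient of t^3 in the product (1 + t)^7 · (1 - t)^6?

-6

Coefficient of t^3 = Σ_{j} C(7,j)·1^j·C(6,3-j)·(-1)^(3-j) for j from 0 to 3.
= (-20) + 105 + (-126) + 35 = -6.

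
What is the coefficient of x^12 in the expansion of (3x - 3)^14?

435250179

The general term is C(14,j)·(3x)^j·(-3)^(14-j); the x^12 term has j = 12.
C(14,12) = 91.
Coefficient = C(14,12) · 3^12 · (-3)^2 = 91 · 531441 · 9 = 435250179.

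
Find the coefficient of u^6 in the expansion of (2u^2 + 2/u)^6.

General term: C(6,j)·(2u^2)^j·(2/u)^(6-j), with u-exponent 2j − 1(6−j) = 3j − 6.
Set 3j − 6 = 6: j = 4.
C(6,4) = 15; 2^4 = 16; 2^2 = 4.
Coefficient = 15 · 16 · 4 = 960.

960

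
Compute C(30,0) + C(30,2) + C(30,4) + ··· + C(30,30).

536870912

Half of (1+1)^30 + (1−1)^30 gives the even-index sum: 2^29 = 536870912.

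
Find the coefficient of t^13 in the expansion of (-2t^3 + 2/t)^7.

-2688

General term: C(7,j)·(-2t^3)^j·(2/t)^(7-j), with t-exponent 3j − 1(7−j) = 4j − 7.
Set 4j − 7 = 13: j = 5.
C(7,5) = 21; (-2)^5 = -32; 2^2 = 4.
Coefficient = 21 · (-32) · 4 = -2688.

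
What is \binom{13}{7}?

1716

C(13,7) = C(13,6) by symmetry.
C(13,6) = (13·12·11·10·9·8) / 6! = 1235520 / 720 = 1716.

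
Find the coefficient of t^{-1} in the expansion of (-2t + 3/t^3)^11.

General term: C(11,j)·(-2t)^j·(3/t^3)^(11-j), with t-exponent 1j − 3(11−j) = 4j − 33.
Set 4j − 33 = -1: j = 8.
C(11,8) = 165; (-2)^8 = 256; 3^3 = 27.
Coefficient = 165 · 256 · 27 = 1140480.

1140480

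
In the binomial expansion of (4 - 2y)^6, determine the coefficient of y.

-12288

The general term is C(6,j)·(4)^j·(-2y)^(6-j); the y^1 term has j = 5.
C(6,5) = 6.
Coefficient = C(6,5) · 4^5 · (-2)^1 = 6 · 1024 · (-2) = -12288.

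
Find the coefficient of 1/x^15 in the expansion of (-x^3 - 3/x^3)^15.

-177324147

General term: C(15,j)·(-x^3)^j·(-3/x^3)^(15-j), with x-exponent 3j − 3(15−j) = 6j − 45.
Set 6j − 45 = -15: j = 5.
C(15,5) = 3003; (-1)^5 = -1; (-3)^10 = 59049.
Coefficient = 3003 · (-1) · 59049 = -177324147.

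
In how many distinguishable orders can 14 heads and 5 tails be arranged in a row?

Choose positions for the heads: C(19,14) = 11628.

11628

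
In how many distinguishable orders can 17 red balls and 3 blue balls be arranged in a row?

Choose positions for the red balls: C(20,17) = 1140.

1140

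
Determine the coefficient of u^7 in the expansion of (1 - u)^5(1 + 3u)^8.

2124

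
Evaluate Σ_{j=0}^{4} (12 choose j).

1 + 12 + 66 + 220 + 495 = 794.

794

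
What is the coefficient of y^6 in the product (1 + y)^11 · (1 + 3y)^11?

3956007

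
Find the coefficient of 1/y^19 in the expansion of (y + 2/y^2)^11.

11264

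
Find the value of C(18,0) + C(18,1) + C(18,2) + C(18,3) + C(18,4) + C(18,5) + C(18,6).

1 + 18 + 153 + 816 + 3060 + 8568 + 18564 = 31180.

31180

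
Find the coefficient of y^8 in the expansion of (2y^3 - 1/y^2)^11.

General term: C(11,j)·(2y^3)^j·(-1/y^2)^(11-j), with y-exponent 3j − 2(11−j) = 5j − 22.
Set 5j − 22 = 8: j = 6.
C(11,6) = 462; 2^6 = 64; (-1)^5 = -1.
Coefficient = 462 · 64 · (-1) = -29568.

-29568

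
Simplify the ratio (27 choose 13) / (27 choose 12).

15/13

C(n,k+1)/C(n,k) = (n−k)/(k+1) = (27−12)/(12+1) = 15/13.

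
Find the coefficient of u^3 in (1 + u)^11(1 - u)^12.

Coefficient of u^3 = Σ_{j} C(11,j)·1^j·C(12,3-j)·(-1)^(3-j) for j from 0 to 3.
= (-220) + 726 + (-660) + 165 = 11.

11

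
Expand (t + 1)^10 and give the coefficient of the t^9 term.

10

The general term is C(10,j)·(t)^j·(1)^(10-j); the t^9 term has j = 9.
C(10,9) = 10.
Coefficient = C(10,9) = 10.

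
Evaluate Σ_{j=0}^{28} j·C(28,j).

3758096384

Differentiating (1+x)^28 and setting x=1: Σ j·C(28,j) = 28·2^27 = 3758096384.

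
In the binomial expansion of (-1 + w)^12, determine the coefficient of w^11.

The general term is C(12,j)·(-1)^j·(w)^(12-j); the w^11 term has j = 1.
C(12,1) = 12.
Coefficient = C(12,1) · (-1)^1 = 12 · (-1) = -12.

-12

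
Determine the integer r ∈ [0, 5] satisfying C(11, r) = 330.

4

C(11,r) increases on 0 ≤ r ≤ 5. C(11,3) = 165 and C(11,4) = 330, so r = 4.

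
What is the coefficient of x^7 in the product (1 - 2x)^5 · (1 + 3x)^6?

-7290

Coefficient of x^7 = Σ_{j} C(5,j)·(-2)^j·C(6,7-j)·3^(7-j) for j from 1 to 5.
= (-7290) + 58320 + (-97200) + 43200 + (-4320) = -7290.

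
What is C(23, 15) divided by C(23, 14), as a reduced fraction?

3/5

C(n,k+1)/C(n,k) = (n−k)/(k+1) = (23−14)/(14+1) = 9/15 = 3/5.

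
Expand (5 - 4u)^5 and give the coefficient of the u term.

The general term is C(5,j)·(5)^j·(-4u)^(5-j); the u^1 term has j = 4.
C(5,4) = 5.
Coefficient = C(5,4) · 5^4 · (-4)^1 = 5 · 625 · (-4) = -12500.

-12500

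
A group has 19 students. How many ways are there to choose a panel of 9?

92378

This is C(19,9) = 92378.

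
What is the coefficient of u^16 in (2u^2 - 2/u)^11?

112640

General term: C(11,j)·(2u^2)^j·(-2/u)^(11-j), with u-exponent 2j − 1(11−j) = 3j − 11.
Set 3j − 11 = 16: j = 9.
C(11,9) = 55; 2^9 = 512; (-2)^2 = 4.
Coefficient = 55 · 512 · 4 = 112640.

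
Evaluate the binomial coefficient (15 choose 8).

6435

C(15,8) = C(15,7) by symmetry.
C(15,7) = (15·14·13·12·11·10·9) / 7! = 32432400 / 5040 = 6435.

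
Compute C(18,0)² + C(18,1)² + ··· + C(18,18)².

9075135300

By Vandermonde's identity, Σ C(18,r)² = C(36,18) = 9075135300.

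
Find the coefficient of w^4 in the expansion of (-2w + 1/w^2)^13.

General term: C(13,j)·(-2w)^j·(1/w^2)^(13-j), with w-exponent 1j − 2(13−j) = 3j − 26.
Set 3j − 26 = 4: j = 10.
C(13,10) = 286; (-2)^10 = 1024; 1^3 = 1.
Coefficient = 286 · 1024 · 1 = 292864.

292864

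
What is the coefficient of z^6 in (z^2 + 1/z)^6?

15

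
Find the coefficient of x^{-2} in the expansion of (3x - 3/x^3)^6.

10935

General term: C(6,j)·(3x)^j·(-3/x^3)^(6-j), with x-exponent 1j − 3(6−j) = 4j − 18.
Set 4j − 18 = -2: j = 4.
C(6,4) = 15; 3^4 = 81; (-3)^2 = 9.
Coefficient = 15 · 81 · 9 = 10935.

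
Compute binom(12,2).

66

C(12,2) = (12·11) / 2! = 132 / 2 = 66.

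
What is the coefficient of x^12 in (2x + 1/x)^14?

114688

General term: C(14,j)·(2x)^j·(1/x)^(14-j), with x-exponent 1j − 1(14−j) = 2j − 14.
Set 2j − 14 = 12: j = 13.
C(14,13) = 14; 2^13 = 8192; 1^1 = 1.
Coefficient = 14 · 8192 · 1 = 114688.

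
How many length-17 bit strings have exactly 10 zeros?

Choose the 10 positions: C(17,10) = 19448.

19448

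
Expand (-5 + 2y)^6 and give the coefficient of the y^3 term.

-20000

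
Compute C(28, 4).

20475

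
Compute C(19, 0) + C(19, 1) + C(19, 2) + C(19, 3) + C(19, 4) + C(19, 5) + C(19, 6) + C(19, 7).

1 + 19 + 171 + 969 + 3876 + 11628 + 27132 + 50388 = 94184.

94184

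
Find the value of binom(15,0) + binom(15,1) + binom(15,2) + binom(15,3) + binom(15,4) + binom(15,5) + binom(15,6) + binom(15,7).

1 + 15 + 105 + 455 + 1365 + 3003 + 5005 + 6435 = 16384.

16384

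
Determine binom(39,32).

15380937

C(39,32) = C(39,7) by symmetry.
C(39,7) = (39·38·37·36·35·34·33) / 7! = 77519922480 / 5040 = 15380937.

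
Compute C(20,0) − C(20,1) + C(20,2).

The partial alternating sum Σ_{k=0}^{2} (−1)^k C(20,k) = (−1)^2 C(19,2) = 171.

171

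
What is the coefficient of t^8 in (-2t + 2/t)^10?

General term: C(10,j)·(-2t)^j·(2/t)^(10-j), with t-exponent 1j − 1(10−j) = 2j − 10.
Set 2j − 10 = 8: j = 9.
C(10,9) = 10; (-2)^9 = -512; 2^1 = 2.
Coefficient = 10 · (-512) · 2 = -10240.

-10240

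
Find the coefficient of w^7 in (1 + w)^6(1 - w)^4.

Coefficient of w^7 = Σ_{j} C(6,j)·1^j·C(4,7-j)·(-1)^(7-j) for j from 3 to 6.
= 20 + (-60) + 36 + (-4) = -8.

-8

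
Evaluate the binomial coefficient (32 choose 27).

201376

C(32,27) = C(32,5) by symmetry.
C(32,5) = (32·31·30·29·28) / 5! = 24165120 / 120 = 201376.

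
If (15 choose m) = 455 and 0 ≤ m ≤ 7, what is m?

3

C(15,m) increases on 0 ≤ m ≤ 7. C(15,2) = 105 and C(15,3) = 455, so m = 3.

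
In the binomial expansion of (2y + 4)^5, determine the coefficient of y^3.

1280

The general term is C(5,j)·(2y)^j·(4)^(5-j); the y^3 term has j = 3.
C(5,3) = 10.
Coefficient = C(5,3) · 2^3 · 4^2 = 10 · 8 · 16 = 1280.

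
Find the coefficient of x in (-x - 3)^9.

The general term is C(9,j)·(-x)^j·(-3)^(9-j); the x^1 term has j = 1.
C(9,1) = 9.
Coefficient = C(9,1) · (-1)^1 · (-3)^8 = 9 · (-1) · 6561 = -59049.

-59049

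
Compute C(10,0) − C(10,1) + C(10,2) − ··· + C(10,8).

The partial alternating sum Σ_{k=0}^{8} (−1)^k C(10,k) = (−1)^8 C(9,8) = 9.

9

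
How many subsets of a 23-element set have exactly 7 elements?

Choose the 7 positions: C(23,7) = 245157.

245157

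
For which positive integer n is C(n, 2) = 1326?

52

n(n−1)/2 = 1326 ⇒ n(n−1) = 2652. Since 52·51 = 2652, n = 52.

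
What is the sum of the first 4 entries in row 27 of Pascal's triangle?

3304

1 + 27 + 351 + 2925 = 3304.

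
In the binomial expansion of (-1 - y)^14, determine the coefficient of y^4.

The general term is C(14,j)·(-1)^j·(-y)^(14-j); the y^4 term has j = 10.
C(14,10) = 1001.
Coefficient = C(14,10) = 1001.

1001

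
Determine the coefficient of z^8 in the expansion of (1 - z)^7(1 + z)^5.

-5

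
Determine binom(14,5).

2002

C(14,5) = (14·13·12·11·10) / 5! = 240240 / 120 = 2002.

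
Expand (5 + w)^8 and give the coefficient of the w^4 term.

43750

The general term is C(8,j)·(5)^j·(w)^(8-j); the w^4 term has j = 4.
C(8,4) = 70.
Coefficient = C(8,4) · 5^4 = 70 · 625 = 43750.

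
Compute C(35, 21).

C(35,21) = C(35,14) by symmetry.
C(35,14) = (35·34·33·32·31·30·29·28·27·26·25·24·23·22) / 14! = 202250096145377280000 / 87178291200 = 2319959400.

2319959400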